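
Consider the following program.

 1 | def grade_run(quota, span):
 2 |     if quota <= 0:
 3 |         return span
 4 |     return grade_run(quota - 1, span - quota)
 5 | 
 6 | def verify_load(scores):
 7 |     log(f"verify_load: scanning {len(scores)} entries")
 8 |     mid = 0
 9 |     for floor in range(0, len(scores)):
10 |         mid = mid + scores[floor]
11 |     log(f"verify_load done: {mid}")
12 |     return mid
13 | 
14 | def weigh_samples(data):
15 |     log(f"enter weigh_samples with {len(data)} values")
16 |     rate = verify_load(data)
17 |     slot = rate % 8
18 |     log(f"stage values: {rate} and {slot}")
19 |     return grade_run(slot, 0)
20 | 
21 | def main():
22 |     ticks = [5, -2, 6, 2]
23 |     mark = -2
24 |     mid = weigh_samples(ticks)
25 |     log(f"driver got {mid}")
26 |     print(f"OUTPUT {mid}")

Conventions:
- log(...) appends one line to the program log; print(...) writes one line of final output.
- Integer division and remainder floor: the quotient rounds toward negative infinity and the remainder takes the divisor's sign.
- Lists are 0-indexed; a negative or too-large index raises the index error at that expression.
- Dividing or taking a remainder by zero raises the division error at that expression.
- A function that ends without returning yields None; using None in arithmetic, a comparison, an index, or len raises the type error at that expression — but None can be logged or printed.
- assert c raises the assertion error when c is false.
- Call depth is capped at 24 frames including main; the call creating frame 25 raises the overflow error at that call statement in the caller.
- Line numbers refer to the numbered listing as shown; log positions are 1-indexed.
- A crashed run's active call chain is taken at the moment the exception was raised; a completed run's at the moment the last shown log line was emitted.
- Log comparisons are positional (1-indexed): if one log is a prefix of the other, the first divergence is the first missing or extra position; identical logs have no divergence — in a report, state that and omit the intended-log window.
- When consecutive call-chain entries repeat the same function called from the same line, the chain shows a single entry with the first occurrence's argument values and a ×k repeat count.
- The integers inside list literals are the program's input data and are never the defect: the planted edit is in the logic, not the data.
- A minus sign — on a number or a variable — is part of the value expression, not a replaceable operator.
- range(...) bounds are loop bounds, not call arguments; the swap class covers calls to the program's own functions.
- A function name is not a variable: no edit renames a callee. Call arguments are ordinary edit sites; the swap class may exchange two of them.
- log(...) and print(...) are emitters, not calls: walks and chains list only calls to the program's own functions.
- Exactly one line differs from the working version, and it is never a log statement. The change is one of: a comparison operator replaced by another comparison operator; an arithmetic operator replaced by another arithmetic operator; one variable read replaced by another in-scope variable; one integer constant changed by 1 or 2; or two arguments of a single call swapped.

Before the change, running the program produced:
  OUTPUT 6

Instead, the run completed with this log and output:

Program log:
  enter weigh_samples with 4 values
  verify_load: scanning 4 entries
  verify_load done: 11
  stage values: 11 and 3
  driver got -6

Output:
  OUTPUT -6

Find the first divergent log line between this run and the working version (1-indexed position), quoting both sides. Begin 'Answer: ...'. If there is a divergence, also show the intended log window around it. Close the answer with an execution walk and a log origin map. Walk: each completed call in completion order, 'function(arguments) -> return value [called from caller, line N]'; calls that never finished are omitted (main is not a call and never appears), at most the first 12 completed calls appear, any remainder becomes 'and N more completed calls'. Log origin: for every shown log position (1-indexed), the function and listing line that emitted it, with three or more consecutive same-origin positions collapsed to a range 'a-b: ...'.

Answer: at position 5 the run shows 'driver got -6' where the working version logs 'driver got 6'.
Intended log window:
  3: verify_load done: 11
  4: stage values: 11 and 3
  5: driver got 6
Execution walk:
  verify_load([5, -2, 6, 2]) -> 11  [called from weigh_samples, line 16]
  grade_run(0, -6) -> -6  [called from grade_run, line 4]
  grade_run(1, -5) -> -6  [called from grade_run, line 4]
  grade_run(2, -3) -> -6  [called from grade_run, line 4]
  grade_run(3, 0) -> -6  [called from weigh_samples, line 19]
  weigh_samples([5, -2, 6, 2]) -> -6  [called from main, line 24]
Origin of each log line:
  1 — weigh_samples, line 15
  2 — verify_load, line 7
  3 — verify_load, line 11
  4 — weigh_samples, line 18
  5 — main, line 25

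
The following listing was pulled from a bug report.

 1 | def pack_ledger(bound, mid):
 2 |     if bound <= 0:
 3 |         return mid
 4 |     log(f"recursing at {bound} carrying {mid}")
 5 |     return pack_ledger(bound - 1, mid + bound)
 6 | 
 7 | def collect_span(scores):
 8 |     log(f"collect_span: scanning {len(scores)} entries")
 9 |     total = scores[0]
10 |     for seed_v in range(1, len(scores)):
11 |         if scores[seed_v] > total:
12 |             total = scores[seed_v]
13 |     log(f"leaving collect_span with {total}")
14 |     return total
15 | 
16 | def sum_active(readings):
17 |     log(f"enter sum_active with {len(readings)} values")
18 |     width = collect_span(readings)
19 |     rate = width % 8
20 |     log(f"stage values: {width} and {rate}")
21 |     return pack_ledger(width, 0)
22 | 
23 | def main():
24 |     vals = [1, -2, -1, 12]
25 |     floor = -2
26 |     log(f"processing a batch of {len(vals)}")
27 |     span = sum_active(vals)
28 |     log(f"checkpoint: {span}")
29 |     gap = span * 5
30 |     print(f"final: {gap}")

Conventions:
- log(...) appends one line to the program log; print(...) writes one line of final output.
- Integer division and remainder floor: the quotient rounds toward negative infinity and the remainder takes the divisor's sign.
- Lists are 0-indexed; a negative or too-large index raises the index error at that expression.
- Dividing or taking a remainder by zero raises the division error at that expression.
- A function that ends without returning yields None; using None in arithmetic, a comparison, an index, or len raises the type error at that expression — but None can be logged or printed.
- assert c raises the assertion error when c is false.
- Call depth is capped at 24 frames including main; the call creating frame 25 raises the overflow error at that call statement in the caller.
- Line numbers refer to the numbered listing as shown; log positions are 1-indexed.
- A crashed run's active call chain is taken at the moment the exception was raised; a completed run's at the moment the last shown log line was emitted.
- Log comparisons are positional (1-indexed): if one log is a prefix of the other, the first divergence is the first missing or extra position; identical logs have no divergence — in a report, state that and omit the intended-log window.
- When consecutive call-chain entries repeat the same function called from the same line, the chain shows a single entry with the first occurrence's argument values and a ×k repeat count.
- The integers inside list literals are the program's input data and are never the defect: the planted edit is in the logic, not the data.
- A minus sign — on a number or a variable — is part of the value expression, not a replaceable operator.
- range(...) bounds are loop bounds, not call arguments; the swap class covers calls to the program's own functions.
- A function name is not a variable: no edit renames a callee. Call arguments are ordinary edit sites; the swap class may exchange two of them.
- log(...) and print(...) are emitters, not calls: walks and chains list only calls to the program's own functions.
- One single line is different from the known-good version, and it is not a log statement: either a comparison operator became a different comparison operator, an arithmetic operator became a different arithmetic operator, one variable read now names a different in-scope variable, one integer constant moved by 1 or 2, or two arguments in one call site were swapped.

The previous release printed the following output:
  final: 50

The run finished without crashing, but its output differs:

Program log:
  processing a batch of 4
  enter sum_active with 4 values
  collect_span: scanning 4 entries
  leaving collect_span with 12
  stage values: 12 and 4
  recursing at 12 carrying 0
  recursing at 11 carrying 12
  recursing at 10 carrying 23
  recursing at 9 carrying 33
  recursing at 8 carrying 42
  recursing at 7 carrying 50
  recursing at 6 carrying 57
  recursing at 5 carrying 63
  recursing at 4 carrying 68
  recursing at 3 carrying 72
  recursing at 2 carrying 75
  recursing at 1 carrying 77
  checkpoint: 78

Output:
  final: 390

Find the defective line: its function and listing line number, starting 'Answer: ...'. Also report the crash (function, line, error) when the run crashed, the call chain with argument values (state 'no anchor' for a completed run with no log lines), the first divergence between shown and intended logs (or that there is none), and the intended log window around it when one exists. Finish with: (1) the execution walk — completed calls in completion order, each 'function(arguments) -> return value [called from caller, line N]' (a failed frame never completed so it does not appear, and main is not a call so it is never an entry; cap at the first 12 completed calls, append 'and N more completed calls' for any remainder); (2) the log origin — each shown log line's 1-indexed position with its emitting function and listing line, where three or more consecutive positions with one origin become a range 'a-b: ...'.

Answer: the defect is in sum_active at line 21.
The tell: The log first diverges at position 6: the faulty run prints 'recursing at 12 carrying 0' where the working version prints 'recursing at 4 carrying 0'.
Call chain: main.
First divergence: position 6; shown 'recursing at 12 carrying 0' vs intended 'recursing at 4 carrying 0'.
Intended log window:
  4: leaving collect_span with 12
  5: stage values: 12 and 4
  6: recursing at 4 carrying 0
  7: recursing at 3 carrying 4
Execution walk:
  collect_span([1, -2, -1, 12]) -> 12  [called from sum_active, line 18]
  pack_ledger(0, 78) -> 78  [called from pack_ledger, line 5]
  pack_ledger(1, 77) -> 78  [called from pack_ledger, line 5]
  pack_ledger(2, 75) -> 78  [called from pack_ledger, line 5]
  pack_ledger(3, 72) -> 78  [called from pack_ledger, line 5]
  pack_ledger(4, 68) -> 78  [called from pack_ledger, line 5]
  pack_ledger(5, 63) -> 78  [called from pack_ledger, line 5]
  pack_ledger(6, 57) -> 78  [called from pack_ledger, line 5]
  pack_ledger(7, 50) -> 78  [called from pack_ledger, line 5]
  pack_ledger(8, 42) -> 78  [called from pack_ledger, line 5]
  pack_ledger(9, 33) -> 78  [called from pack_ledger, line 5]
  pack_ledger(10, 23) -> 78  [called from pack_ledger, line 5]
  ... and 3 more completed calls
Log origins:
  1: from main, line 26
  2: from sum_active, line 17
  3: from collect_span, line 8
  4: from collect_span, line 13
  5: from sum_active, line 20
  6-17: from pack_ledger, line 4
  18: from main, line 28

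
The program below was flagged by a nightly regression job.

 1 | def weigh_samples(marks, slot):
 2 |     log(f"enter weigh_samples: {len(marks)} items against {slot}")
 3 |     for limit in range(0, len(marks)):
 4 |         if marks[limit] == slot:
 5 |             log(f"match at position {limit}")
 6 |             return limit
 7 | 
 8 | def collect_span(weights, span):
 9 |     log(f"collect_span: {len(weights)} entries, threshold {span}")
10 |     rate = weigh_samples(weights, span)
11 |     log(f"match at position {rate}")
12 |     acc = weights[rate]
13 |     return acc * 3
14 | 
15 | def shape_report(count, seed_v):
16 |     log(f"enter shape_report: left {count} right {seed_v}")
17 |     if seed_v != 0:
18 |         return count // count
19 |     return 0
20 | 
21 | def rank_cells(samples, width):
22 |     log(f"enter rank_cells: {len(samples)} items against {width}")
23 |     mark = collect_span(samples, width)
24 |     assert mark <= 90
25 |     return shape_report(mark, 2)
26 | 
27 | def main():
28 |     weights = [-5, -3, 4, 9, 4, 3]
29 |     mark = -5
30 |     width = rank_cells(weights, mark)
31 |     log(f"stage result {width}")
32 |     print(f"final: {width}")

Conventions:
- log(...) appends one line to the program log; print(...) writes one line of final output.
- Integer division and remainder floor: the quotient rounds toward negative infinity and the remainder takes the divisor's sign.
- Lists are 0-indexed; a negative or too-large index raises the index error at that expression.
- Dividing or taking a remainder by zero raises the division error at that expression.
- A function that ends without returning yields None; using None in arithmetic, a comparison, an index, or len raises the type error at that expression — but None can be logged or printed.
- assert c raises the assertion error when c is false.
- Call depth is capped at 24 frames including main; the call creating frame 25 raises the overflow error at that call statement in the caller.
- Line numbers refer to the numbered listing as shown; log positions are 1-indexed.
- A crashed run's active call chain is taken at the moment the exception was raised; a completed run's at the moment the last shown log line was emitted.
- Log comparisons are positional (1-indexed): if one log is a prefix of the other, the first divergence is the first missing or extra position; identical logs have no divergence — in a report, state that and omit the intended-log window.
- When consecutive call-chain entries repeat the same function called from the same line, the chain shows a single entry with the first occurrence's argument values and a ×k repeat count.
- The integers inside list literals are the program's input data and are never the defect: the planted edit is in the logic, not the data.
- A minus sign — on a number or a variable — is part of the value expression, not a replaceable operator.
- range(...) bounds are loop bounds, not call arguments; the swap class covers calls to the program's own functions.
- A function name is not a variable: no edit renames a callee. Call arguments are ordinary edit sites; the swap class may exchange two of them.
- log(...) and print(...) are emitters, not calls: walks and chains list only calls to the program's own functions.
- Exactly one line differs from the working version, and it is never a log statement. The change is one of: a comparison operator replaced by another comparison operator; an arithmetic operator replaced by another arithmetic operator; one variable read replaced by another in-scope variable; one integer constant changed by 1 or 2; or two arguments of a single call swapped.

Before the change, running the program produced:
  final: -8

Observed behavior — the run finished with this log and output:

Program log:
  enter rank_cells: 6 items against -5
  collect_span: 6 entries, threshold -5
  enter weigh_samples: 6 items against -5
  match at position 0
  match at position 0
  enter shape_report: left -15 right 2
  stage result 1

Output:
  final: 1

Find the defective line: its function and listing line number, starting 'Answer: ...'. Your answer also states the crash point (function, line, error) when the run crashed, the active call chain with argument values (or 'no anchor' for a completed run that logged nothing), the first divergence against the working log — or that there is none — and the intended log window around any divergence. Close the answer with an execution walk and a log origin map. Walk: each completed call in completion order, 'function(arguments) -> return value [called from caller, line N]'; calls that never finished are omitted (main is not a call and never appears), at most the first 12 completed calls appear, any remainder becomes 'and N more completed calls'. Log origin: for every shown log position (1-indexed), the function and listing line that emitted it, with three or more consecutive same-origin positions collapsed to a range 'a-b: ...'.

Answer: the defect is in shape_report at line 18.
Key fact: Position 7 is the first bad log line: 'stage result 1' should read 'stage result -8'.
Call chain: main.
First divergence: at position 7 the run shows 'stage result 1' where the working version logs 'stage result -8'.
Intended log window:
  5: match at position 0
  6: enter shape_report: left -15 right 2
  7: stage result -8
Execution walk:
  weigh_samples([-5, -3, 4, 9, 4, 3], -5) -> 0  [called from collect_span, line 10]
  collect_span([-5, -3, 4, 9, 4, 3], -5) -> -15  [called from rank_cells, line 23]
  shape_report(-15, 2) -> 1  [called from rank_cells, line 25]
  rank_cells([-5, -3, 4, 9, 4, 3], -5) -> 1  [called from main, line 30]
Log origins:
  1 — rank_cells, line 22
  2 — collect_span, line 9
  3 — weigh_samples, line 2
  4 — weigh_samples, line 5
  5 — collect_span, line 11
  6 — shape_report, line 16
  7 — main, line 31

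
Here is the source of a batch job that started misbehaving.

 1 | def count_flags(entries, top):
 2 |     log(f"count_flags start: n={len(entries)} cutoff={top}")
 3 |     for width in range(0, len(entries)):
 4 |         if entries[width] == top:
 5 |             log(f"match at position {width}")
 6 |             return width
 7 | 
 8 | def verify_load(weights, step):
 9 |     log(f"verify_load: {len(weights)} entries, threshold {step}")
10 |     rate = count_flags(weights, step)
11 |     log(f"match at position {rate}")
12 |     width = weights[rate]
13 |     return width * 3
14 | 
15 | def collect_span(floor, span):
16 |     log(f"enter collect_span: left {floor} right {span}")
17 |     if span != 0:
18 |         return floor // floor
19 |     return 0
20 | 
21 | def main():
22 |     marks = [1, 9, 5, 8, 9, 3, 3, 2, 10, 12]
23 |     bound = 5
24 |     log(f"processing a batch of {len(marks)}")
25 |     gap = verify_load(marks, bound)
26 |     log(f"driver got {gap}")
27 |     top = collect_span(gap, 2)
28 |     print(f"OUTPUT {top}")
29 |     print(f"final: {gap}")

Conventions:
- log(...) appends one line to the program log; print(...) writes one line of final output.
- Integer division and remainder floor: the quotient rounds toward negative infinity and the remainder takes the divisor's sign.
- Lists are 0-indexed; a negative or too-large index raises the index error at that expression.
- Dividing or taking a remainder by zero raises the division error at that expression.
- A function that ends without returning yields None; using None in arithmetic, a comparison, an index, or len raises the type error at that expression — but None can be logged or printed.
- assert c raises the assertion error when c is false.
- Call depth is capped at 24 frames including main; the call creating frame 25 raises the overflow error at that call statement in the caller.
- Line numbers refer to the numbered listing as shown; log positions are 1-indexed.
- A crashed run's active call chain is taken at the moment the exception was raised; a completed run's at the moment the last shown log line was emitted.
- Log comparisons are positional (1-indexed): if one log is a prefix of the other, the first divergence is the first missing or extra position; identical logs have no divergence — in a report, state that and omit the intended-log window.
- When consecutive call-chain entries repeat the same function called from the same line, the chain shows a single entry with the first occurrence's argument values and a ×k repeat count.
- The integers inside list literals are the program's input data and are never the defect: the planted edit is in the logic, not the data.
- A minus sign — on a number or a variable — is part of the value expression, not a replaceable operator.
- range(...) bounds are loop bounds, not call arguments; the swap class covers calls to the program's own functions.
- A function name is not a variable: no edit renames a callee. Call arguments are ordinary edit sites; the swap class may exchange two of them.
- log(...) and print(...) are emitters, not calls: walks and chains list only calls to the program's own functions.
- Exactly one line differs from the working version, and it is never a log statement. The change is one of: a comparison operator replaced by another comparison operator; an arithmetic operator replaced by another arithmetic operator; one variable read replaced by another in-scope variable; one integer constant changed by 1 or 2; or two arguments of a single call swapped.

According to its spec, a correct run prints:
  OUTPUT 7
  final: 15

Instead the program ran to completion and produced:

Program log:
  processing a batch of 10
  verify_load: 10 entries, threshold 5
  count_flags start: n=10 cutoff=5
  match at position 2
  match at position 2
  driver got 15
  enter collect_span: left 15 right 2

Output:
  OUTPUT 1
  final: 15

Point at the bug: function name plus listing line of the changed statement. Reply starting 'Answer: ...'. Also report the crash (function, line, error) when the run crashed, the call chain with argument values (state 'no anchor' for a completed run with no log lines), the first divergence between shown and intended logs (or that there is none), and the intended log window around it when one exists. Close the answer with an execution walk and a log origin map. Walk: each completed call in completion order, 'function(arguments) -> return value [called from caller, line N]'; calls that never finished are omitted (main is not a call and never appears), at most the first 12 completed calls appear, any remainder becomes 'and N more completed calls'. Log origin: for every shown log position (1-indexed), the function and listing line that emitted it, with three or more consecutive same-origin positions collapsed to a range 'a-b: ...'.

Answer: the defect is in collect_span at line 18.
Core observation: Every logged value matches the working version; the printed result is what differs.
Call chain: main -> collect_span(15, 2) (called at line 27).
First divergence: none — the logs agree in full.
Execution walk:
  count_flags([1, 9, 5, 8, 9, 3, 3, 2, 10, 12], 5) -> 2  [called from verify_load, line 10]
  verify_load([1, 9, 5, 8, 9, 3, 3, 2, 10, 12], 5) -> 15  [called from main, line 25]
  collect_span(15, 2) -> 1  [called from main, line 27]
Origin of each log line:
  1: emitted by main (line 24)
  2: emitted by verify_load (line 9)
  3: emitted by count_flags (line 2)
  4: emitted by count_flags (line 5)
  5: emitted by verify_load (line 11)
  6: emitted by main (line 26)
  7: emitted by collect_span (line 16)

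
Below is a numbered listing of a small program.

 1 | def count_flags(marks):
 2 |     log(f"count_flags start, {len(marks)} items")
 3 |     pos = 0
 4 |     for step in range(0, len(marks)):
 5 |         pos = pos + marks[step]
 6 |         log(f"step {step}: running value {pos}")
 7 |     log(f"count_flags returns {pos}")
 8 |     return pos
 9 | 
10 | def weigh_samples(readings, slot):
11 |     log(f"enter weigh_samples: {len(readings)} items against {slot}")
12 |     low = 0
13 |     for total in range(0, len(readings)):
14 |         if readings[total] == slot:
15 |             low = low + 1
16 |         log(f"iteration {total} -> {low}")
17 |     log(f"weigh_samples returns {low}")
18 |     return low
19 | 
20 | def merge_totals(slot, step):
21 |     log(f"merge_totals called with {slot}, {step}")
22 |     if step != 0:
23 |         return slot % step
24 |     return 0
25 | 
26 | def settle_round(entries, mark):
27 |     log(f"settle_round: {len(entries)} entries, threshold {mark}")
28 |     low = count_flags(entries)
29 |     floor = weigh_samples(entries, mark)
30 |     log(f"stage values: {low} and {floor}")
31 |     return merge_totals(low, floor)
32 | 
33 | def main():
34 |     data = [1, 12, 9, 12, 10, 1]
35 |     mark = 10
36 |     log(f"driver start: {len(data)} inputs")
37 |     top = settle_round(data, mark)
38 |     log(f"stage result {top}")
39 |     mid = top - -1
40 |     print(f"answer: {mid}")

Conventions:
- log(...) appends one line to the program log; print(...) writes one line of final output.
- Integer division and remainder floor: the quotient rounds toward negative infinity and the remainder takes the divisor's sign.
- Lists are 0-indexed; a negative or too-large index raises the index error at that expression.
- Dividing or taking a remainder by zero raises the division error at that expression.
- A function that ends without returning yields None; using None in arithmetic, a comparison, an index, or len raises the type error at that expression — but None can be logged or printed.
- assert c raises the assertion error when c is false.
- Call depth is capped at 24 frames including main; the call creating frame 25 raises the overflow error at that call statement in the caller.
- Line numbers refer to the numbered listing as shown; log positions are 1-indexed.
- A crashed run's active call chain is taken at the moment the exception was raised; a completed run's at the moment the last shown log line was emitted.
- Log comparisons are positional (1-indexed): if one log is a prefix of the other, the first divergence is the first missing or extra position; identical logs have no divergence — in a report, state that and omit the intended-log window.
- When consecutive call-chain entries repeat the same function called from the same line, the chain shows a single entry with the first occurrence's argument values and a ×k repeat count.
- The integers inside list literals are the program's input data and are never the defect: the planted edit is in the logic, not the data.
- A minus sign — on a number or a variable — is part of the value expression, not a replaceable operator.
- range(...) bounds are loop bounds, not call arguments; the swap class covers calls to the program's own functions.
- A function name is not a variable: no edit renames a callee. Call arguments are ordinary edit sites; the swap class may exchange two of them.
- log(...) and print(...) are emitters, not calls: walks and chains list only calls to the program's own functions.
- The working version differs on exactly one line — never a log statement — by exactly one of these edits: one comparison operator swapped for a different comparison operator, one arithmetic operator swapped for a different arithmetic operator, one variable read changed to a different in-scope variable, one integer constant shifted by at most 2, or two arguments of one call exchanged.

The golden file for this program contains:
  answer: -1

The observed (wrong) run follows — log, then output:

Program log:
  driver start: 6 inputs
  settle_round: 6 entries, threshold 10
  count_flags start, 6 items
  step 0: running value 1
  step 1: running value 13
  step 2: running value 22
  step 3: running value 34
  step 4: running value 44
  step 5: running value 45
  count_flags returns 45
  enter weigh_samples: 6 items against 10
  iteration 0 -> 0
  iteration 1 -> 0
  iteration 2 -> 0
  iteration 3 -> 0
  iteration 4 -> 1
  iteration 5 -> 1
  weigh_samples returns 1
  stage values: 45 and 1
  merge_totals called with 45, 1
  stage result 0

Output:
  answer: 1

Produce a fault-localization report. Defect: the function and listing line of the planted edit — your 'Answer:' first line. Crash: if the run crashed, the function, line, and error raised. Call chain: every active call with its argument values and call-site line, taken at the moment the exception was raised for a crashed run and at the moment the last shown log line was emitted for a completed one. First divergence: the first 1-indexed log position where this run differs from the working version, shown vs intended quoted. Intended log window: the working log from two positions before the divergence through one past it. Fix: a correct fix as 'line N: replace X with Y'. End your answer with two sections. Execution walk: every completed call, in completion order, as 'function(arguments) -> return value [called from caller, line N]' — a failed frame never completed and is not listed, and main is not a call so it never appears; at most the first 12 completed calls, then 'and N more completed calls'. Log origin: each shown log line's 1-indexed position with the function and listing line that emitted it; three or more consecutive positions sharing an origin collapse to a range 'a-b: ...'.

Answer: the defect is in main at line 39.
Key fact: The two runs log identically and part ways only at the printed values.
Call chain: main.
First divergence: there is none — every log position agrees.
Execution walk:
  count_flags([1, 12, 9, 12, 10, 1]) -> 45  [called from settle_round, line 28]
  weigh_samples([1, 12, 9, 12, 10, 1], 10) -> 1  [called from settle_round, line 29]
  merge_totals(45, 1) -> 0  [called from settle_round, line 31]
  settle_round([1, 12, 9, 12, 10, 1], 10) -> 0  [called from main, line 37]
Log origin:
  1: logged in main at line 36
  2: logged in settle_round at line 27
  3: logged in count_flags at line 2
  4-9: logged in count_flags at line 6
  10: logged in count_flags at line 7
  11: logged in weigh_samples at line 11
  12-17: logged in weigh_samples at line 16
  18: logged in weigh_samples at line 17
  19: logged in settle_round at line 30
  20: logged in merge_totals at line 21
  21: logged in main at line 38
A correct fix: line 39: replace `-1` with `1`.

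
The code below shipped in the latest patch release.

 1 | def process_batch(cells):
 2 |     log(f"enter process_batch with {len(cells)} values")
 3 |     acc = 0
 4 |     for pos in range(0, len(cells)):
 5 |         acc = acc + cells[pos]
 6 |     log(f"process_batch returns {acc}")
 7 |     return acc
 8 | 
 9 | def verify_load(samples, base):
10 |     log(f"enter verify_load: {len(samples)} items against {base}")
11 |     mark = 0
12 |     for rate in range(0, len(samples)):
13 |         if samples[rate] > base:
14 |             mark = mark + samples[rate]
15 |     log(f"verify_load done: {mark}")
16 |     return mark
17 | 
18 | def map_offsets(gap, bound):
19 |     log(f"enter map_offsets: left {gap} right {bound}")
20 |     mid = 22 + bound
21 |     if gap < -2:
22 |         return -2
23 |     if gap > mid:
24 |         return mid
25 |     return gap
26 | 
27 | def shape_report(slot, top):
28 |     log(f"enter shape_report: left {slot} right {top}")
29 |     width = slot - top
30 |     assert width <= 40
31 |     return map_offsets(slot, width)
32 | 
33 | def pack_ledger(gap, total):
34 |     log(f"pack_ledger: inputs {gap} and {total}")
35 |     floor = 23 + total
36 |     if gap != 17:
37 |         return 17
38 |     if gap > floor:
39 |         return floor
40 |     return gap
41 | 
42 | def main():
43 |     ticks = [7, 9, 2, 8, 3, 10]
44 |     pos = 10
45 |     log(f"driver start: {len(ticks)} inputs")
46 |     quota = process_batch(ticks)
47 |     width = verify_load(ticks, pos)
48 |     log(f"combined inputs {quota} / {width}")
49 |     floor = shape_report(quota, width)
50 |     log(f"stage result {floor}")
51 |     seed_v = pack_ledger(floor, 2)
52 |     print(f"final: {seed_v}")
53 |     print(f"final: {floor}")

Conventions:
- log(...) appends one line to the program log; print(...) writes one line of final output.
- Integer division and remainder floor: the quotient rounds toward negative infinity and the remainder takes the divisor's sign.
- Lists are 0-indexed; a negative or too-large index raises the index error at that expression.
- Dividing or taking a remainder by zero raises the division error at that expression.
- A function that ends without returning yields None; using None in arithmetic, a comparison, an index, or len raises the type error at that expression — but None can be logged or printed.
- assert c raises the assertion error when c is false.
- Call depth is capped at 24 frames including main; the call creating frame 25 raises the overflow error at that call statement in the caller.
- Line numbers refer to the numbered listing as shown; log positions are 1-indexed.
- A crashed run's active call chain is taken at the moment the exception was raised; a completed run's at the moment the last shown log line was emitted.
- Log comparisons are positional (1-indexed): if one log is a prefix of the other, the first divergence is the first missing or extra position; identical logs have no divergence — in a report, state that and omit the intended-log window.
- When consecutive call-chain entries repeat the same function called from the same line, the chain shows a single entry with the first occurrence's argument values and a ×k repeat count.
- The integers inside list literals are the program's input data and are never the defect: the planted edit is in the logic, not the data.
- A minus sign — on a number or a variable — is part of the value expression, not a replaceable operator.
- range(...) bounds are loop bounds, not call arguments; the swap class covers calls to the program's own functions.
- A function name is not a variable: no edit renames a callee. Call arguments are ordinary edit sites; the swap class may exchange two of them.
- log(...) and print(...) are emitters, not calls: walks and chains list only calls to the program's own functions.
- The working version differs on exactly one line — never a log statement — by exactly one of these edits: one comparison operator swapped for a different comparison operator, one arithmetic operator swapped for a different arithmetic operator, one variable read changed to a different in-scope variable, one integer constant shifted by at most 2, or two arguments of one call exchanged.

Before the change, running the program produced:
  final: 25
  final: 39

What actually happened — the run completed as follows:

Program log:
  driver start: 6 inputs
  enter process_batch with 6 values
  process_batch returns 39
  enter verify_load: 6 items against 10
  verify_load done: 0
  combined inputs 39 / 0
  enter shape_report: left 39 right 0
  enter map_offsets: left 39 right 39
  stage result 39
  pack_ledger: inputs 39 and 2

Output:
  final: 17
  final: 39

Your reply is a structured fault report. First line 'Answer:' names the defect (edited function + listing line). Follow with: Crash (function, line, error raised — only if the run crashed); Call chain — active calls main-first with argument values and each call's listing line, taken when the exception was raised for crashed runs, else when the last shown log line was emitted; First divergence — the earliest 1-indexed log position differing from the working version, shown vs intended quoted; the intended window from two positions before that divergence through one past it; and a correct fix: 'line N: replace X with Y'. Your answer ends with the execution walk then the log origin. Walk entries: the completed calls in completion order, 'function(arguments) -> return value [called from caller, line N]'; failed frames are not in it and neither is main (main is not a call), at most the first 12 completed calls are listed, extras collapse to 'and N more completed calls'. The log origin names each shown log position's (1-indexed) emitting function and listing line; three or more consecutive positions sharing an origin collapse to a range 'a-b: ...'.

Answer: the defect is in pack_ledger at line 36.
The tell: Nothing in the log betrays the bug — only the output does.
Call chain: main -> pack_ledger(39, 2) (called at line 51).
First divergence: none (the log streams are identical).
Execution walk:
  process_batch([7, 9, 2, 8, 3, 10]) -> 39  [called from main, line 46]
  verify_load([7, 9, 2, 8, 3, 10], 10) -> 0  [called from main, line 47]
  map_offsets(39, 39) -> 39  [called from shape_report, line 31]
  shape_report(39, 0) -> 39  [called from main, line 49]
  pack_ledger(39, 2) -> 17  [called from main, line 51]
Log origins:
  1: from main, line 45
  2: from process_batch, line 2
  3: from process_batch, line 6
  4: from verify_load, line 10
  5: from verify_load, line 15
  6: from main, line 48
  7: from shape_report, line 28
  8: from map_offsets, line 19
  9: from main, line 50
  10: from pack_ledger, line 34
A correct fix: line 36: replace `!=` with `<`.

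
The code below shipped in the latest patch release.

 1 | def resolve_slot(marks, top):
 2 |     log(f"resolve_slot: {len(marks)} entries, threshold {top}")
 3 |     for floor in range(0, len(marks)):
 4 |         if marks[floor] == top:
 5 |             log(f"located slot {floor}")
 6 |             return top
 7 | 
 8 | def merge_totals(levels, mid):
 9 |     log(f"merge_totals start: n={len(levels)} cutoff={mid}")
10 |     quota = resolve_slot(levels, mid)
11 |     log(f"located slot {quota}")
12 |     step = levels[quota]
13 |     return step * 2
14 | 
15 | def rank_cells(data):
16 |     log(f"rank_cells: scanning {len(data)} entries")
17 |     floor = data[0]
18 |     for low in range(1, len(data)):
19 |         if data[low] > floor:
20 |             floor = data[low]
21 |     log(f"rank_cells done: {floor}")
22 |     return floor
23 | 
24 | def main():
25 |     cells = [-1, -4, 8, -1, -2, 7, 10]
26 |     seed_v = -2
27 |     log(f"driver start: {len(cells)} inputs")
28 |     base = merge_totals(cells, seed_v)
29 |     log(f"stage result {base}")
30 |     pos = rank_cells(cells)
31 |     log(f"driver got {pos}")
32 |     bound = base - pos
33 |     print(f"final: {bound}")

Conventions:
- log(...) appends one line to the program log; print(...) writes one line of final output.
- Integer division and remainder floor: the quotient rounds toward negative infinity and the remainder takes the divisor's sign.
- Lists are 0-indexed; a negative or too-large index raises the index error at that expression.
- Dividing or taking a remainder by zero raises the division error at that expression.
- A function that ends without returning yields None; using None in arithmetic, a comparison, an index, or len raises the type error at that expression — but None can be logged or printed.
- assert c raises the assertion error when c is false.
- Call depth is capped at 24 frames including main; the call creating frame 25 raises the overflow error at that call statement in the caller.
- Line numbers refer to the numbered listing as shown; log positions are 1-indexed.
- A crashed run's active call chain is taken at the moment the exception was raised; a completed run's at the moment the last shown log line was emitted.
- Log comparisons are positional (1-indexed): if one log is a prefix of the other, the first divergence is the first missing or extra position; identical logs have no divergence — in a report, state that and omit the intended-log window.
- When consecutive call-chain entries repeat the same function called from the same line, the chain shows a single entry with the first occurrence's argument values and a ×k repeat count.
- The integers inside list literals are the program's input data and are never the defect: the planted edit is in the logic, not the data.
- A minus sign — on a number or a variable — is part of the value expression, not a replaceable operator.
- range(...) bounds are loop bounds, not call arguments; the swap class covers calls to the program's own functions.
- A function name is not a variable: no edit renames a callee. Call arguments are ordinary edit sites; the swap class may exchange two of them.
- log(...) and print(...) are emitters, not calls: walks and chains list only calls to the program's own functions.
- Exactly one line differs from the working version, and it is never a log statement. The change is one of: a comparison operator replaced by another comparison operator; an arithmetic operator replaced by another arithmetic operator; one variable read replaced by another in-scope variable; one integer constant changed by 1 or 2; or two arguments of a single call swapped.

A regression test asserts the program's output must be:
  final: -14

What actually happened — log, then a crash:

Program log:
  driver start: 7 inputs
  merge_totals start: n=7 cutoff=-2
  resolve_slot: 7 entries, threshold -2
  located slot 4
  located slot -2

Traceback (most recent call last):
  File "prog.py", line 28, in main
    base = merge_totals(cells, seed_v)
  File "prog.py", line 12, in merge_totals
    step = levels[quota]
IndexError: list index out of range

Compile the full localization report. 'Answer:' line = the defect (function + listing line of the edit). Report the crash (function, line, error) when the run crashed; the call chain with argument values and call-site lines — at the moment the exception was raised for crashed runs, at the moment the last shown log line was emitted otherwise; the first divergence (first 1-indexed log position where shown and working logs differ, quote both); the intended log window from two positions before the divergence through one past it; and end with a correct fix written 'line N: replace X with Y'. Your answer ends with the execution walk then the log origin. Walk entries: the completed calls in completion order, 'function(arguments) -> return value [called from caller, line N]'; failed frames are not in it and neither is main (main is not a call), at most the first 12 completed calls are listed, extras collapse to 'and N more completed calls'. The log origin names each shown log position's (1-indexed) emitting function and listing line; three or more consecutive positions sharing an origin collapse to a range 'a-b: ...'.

Answer: the defect is in resolve_slot at line 6.
Key observation: The earliest visible damage is log position 5 — 'located slot -2' rather than the intended 'located slot 4'.
Crash: merge_totals, line 12, IndexError.
Call chain: main -> merge_totals([-1, -4, 8, -1, -2, 7, 10], -2) (called at line 28).
First divergence: position 5; shown 'located slot -2' vs intended 'located slot 4'.
Intended log window:
  3: resolve_slot: 7 entries, threshold -2
  4: located slot 4
  5: located slot 4
  6: stage result -4
Execution walk:
  resolve_slot([-1, -4, 8, -1, -2, 7, 10], -2) -> -2  [called from merge_totals, line 10]
Origin of each log line:
  1: emitted by main (line 27)
  2: emitted by merge_totals (line 9)
  3: emitted by resolve_slot (line 2)
  4: emitted by resolve_slot (line 5)
  5: emitted by merge_totals (line 11)
A correct fix: line 6: replace `top` with `floor`.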